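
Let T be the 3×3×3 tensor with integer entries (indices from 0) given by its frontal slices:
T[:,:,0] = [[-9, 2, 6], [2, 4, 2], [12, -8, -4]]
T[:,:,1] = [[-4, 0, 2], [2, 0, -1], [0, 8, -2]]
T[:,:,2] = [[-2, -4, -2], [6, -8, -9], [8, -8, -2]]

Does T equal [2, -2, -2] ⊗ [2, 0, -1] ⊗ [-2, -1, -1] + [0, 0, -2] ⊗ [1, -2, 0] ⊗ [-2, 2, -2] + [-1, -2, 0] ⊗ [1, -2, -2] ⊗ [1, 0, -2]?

Reconstruct entry (1,0,0) from the claimed factors: Σₗ aₗ[1]bₗ[0]cₗ[0] = (-2)·(2)·(-2) + (0)·(1)·(-2) + (-2)·(1)·(1) = 6, but T[1,0,0] = 2. The claim is false.

No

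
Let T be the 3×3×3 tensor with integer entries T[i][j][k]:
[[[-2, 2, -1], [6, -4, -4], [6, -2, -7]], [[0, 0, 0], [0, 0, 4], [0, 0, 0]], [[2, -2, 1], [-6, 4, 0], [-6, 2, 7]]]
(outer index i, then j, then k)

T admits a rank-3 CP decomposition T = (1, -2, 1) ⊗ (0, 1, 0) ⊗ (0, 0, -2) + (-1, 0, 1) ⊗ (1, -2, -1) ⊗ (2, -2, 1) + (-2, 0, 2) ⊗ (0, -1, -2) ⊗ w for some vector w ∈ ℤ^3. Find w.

Subtract the known terms from T to get the rank-1 residual R = (-2, 0, 2) ⊗ (0, -1, -2) ⊗ w, so R[i,j,k] = a[i]·b[j]·w[k]. Pick indices with nonzero a[0]·b[1] = (-2)·(-1) = 2. Only the fibre through (0,1,·) is needed: R[0,1,:] = T[0,1,:] − Σₗ aₗ[0]bₗ[1]cₗ = [6, -4, -4] − (1)·(1)·(0, 0, -2) − (-1)·(-2)·(2, -2, 1) = [2, 0, -4]. Then w[k] = R[0,1,k] / 2 for each k, giving w = [2, 0, -4] / 2 = (1, 0, -2).

w = (1, 0, -2)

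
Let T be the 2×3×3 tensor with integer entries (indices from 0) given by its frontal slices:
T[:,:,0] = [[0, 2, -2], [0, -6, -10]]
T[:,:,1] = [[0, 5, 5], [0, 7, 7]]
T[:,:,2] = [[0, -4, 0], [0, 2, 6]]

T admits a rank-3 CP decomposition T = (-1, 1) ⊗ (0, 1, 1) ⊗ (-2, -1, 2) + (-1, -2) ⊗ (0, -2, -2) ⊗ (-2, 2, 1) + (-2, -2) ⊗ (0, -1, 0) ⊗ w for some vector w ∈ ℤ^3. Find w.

w = (2, 0, -2)

Subtract the known terms from T to get the rank-1 residual R = (-2, -2) ⊗ (0, -1, 0) ⊗ w, so R[i,j,k] = a[i]·b[j]·w[k]. Pick indices with nonzero a[0]·b[1] = (-2)·(-1) = 2. Only the fibre through (0,1,·) is needed: R[0,1,:] = T[0,1,:] − Σₗ aₗ[0]bₗ[1]cₗ = [2, 5, -4] − (-1)·(1)·(-2, -1, 2) − (-1)·(-2)·(-2, 2, 1) = [4, 0, -4]. Then w[k] = R[0,1,k] / 2 for each k, giving w = [4, 0, -4] / 2 = (2, 0, -2).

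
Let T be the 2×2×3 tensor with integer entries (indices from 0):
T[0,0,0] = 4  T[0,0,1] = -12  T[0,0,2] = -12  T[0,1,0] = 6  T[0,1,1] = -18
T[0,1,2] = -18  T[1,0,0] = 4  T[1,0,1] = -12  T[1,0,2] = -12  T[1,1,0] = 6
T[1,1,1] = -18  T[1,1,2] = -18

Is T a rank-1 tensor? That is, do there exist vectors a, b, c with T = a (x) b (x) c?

The mode-1 fibre T[:,0,0] = [4, 4] gives a = [1, 1] (primitive direction); the mode-2 fibre T[0,:,0] = [4, 6] gives b = [2, 3]; then c[k] = T[0,0,k] / (a[0]·b[0]) = [4, -12, -12] / 2 = [2, -6, -6].
Expanding [1, 1] (x) [2, 3] (x) [2, -6, -6] reproduces all 12 entries of T, so T = [1, 1] (x) [2, 3] (x) [2, -6, -6] and rank(T) ≤ 1.
Equivalently every frontal slice T[:,:,k] is c[k] times the rank-1 matrix [1, 1] (x) [2, 3]. So T has rank 1 (it is nonzero).

Yes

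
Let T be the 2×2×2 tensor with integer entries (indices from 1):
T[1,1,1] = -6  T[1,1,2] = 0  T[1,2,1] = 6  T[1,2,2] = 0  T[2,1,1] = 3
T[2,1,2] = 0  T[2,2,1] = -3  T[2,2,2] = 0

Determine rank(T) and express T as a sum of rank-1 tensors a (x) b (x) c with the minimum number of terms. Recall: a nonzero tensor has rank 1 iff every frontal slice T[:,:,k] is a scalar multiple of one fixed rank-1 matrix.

Lower bound: T ≠ 0 (e.g. T[1,1,1] = -6), so rank(T) ≥ 1.
Upper bound: if T = a (x) b (x) c then every fibre of T is a multiple of the corresponding factor, so read the factors off the fibres through the nonzero entry T[1,1,1] = -6.
The mode-1 fibre T[:,1,1] = [-6, 3] gives a = [2, -1] (primitive direction); the mode-2 fibre T[1,:,1] = [-6, 6] gives b = [1, -1]; then c[k] = T[1,1,k] / (a[1]·b[1]) = [-6, 0] / 2 = [-3, 0].
Expanding [2, -1] (x) [1, -1] (x) [-3, 0] reproduces all 8 entries of T, so T = [2, -1] (x) [1, -1] (x) [-3, 0] and rank(T) ≤ 1.
These bounds meet, so rank(T) = 1.
Check entry T[2,2,2] = 0: (-1)·(-1)·(0) = 0.

rank(T) = 1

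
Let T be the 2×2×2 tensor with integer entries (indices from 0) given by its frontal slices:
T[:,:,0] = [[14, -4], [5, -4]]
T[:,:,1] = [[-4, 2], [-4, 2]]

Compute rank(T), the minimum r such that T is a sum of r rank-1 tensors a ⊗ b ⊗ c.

Lower bound: the mode-1 unfolding of T (rows indexed by i, columns by (j,k) = (0,0), (0,1), (1,0), (1,1)) is [[14, -4, -4, 2], [5, -4, -4, 2]].
There the 2×2 minor on rows i ∈ {0, 1}, columns (j,k) ∈ {(0,0), (0,1)} is det [[14, -4], [5, -4]] = -36 ≠ 0, so this unfolding has rank ≥ 2; CP rank is at least every unfolding rank, so rank(T) ≥ 2. (Unfolding ranks only ever bound the CP rank from below — rank(T) can be strictly larger than all of them — so the matching upper bound has to come from an explicit 2-term decomposition.)
Upper bound — finding two terms. Write S_k = T[:,:,k] for the frontal slices: S₀ = [[14, -4], [5, -4]], S₁ = [[-4, 2], [-4, 2]].
If T = a₁ ⊗ b₁ ⊗ c₁ + a₂ ⊗ b₂ ⊗ c₂ then each S_k = c₁[k]·a₁b₁ᵀ + c₂[k]·a₂b₂ᵀ. S₀ and S₁ are linearly independent, so a₁b₁ᵀ and a₂b₂ᵀ must span the same plane of matrices: they are the rank-1 matrices of the form x·S₀ + y·S₁.
det(x·S₀ + y·S₁) is −36·x² + 18·xy = (-18)·(2·x − y)(x), vanishing at (x:y) = (1:2) and (0:1).
M₁ = S₀ + 2·S₁ = [[6, 0], [-3, 0]] = 3·(2, -1)(1, 0)ᵀ and M₂ = S₁ = [[-4, 2], [-4, 2]] = (-2)·(1, 1)(2, -1)ᵀ, so take a₁ = (2, -1), b₁ = (1, 0), a₂ = (1, 1), b₂ = (2, -1).
Each slice is an integer combination of E₁ = a₁b₁ᵀ and E₂ = a₂b₂ᵀ: S₀ = 3·E₁ + 4·E₂, S₁ = −2·E₂; reading off coefficients, c₁ = (3, 0) and c₂ = (4, -2).
Hence T = (2, -1) ⊗ (1, 0) ⊗ (3, 0) + (1, 1) ⊗ (2, -1) ⊗ (4, -2), so rank(T) ≤ 2.
These bounds meet, so rank(T) = 2.

2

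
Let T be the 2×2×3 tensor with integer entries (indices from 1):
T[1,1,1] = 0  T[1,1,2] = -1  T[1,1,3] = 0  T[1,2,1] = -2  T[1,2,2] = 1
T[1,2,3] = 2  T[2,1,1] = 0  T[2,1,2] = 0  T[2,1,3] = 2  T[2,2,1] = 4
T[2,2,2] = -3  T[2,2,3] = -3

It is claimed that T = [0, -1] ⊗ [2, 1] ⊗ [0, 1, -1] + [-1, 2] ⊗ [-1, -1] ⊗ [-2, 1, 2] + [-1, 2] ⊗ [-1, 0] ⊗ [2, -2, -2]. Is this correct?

Reconstruct entrywise from the claimed factors. For example, T[1,2,1] = -2 and Σₗ aₗ[1]bₗ[2]cₗ[1] = (0)·(1)·(0) + (-1)·(-1)·(-2) + (-1)·(0)·(2) = -2; checking all 12 entries, every one matches. The claim holds.

Yes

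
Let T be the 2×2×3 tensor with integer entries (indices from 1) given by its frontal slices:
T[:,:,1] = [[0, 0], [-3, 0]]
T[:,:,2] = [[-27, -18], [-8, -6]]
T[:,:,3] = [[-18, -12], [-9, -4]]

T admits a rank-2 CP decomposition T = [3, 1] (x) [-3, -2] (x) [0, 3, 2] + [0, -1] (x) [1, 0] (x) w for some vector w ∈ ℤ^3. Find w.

Subtract the known terms from T to get the rank-1 residual R = [0, -1] (x) [1, 0] (x) w, so R[i,j,k] = a[i]·b[j]·w[k]. Pick indices with nonzero a[2]·b[1] = (-1)·(1) = -1. Only the fibre through (2,1,·) is needed: R[2,1,:] = T[2,1,:] − Σₗ aₗ[2]bₗ[1]cₗ = [-3, -8, -9] − (1)·(-3)·[0, 3, 2] = [-3, 1, -3]. Then w[k] = R[2,1,k] / -1 for each k, giving w = [-3, 1, -3] / -1 = [3, -1, 3].

w = [3, -1, 3]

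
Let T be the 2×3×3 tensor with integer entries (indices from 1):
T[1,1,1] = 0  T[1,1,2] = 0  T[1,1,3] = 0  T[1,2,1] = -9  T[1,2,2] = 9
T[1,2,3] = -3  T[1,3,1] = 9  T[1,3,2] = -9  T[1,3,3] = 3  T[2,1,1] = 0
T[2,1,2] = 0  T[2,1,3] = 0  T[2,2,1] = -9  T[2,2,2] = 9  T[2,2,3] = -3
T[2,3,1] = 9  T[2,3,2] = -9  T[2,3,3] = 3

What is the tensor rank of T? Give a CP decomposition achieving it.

Lower bound: T ≠ 0 (e.g. T[1,2,1] = -9), so rank(T) ≥ 1.
Upper bound: if T = a (x) b (x) c then every fibre of T is a multiple of the corresponding factor, so read the factors off the fibres through the nonzero entry T[1,2,1] = -9.
The mode-1 fibre T[:,2,1] = [-9, -9] gives a = (1, 1) (primitive direction); the mode-2 fibre T[1,:,1] = [0, -9, 9] gives b = (0, 1, -1); then c[k] = T[1,2,k] / (a[1]·b[2]) = [-9, 9, -3] / 1 = (-9, 9, -3).
Expanding (1, 1) (x) (0, 1, -1) (x) (-9, 9, -3) reproduces all 18 entries of T, so T = (1, 1) (x) (0, 1, -1) (x) (-9, 9, -3) and rank(T) ≤ 1.
These bounds meet, so rank(T) = 1.

rank(T) = 1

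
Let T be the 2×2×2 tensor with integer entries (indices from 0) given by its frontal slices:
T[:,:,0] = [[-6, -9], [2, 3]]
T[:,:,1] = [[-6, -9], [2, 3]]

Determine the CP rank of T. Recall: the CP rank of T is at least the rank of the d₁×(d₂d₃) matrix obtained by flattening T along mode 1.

1

Lower bound: T ≠ 0 (e.g. T[0,0,0] = -6), so rank(T) ≥ 1.
Upper bound: if T = a ⊗ b ⊗ c then every fibre of T is a multiple of the corresponding factor, so read the factors off the fibres through the nonzero entry T[0,0,0] = -6.
The mode-1 fibre T[:,0,0] = [-6, 2] gives a = (3, -1) (primitive direction); the mode-2 fibre T[0,:,0] = [-6, -9] gives b = (2, 3); then c[k] = T[0,0,k] / (a[0]·b[0]) = [-6, -6] / 6 = (-1, -1).
Expanding (3, -1) ⊗ (2, 3) ⊗ (-1, -1) reproduces all 8 entries of T, so T = (3, -1) ⊗ (2, 3) ⊗ (-1, -1) and rank(T) ≤ 1.
These bounds meet, so rank(T) = 1.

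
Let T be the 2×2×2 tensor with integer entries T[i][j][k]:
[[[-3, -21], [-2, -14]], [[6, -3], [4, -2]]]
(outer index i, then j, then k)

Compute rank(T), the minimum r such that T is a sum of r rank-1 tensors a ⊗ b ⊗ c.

Lower bound: the mode-1 unfolding of T (rows indexed by i, columns by (j,k) = (0,0), (0,1), (1,0), (1,1)) is [[-3, -21, -2, -14], [6, -3, 4, -2]].
There the 2×2 minor on rows i ∈ {0, 1}, columns (j,k) ∈ {(0,0), (0,1)} is det [[-3, -21], [6, -3]] = 135 ≠ 0, so this unfolding has rank ≥ 2; CP rank is at least every unfolding rank, so rank(T) ≥ 2. (Flattening ranks never certify an upper bound on CP rank; for that we must actually write T with 2 rank-1 terms.)
Upper bound — finding two terms. Every mode-2 slice of T is a multiple of one matrix: T[:,j,:] = b[j]·M with b = [3, 2] and M = [[-1, -7], [2, -1]] (rows indexed by i, columns by k). So it suffices to write M as a sum of two rank-1 matrices.
Splitting M by its rows (i = 0, 1), M = [1, 0][-1, -7]ᵀ + [0, 1][2, -1]ᵀ.
Hence T = [1, 0] ⊗ [3, 2] ⊗ [-1, -7] + [0, 1] ⊗ [3, 2] ⊗ [2, -1], so rank(T) ≤ 2.
These bounds meet, so rank(T) = 2.

2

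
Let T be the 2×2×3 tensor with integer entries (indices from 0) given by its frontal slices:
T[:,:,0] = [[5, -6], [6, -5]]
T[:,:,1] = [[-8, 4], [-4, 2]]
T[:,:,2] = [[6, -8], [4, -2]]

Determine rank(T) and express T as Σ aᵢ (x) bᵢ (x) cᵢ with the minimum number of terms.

Lower bound: the mode-3 unfolding of T (rows indexed by k, columns by (i,j) = (0,0), (0,1), (1,0), (1,1)) is [[5, -6, 6, -5], [-8, 4, -4, 2], [6, -8, 4, -2]].
There the 3×3 minor on rows k ∈ {0, 1, 2}, columns (i,j) ∈ {(0,0), (0,1), (1,0)} is det [[5, -6, 6], [-8, 4, -4], [6, -8, 4]] = 112 ≠ 0, so this unfolding has rank ≥ 3; CP rank is at least every unfolding rank, so rank(T) ≥ 3. (Flattening ranks never certify an upper bound on CP rank; for that we must actually write T with 3 rank-1 terms.)
Upper bound: T is a sum of 3 rank-1 terms, T = [1, 0] (x) [1, 2] (x) [-1, 0, -2] + [1, 2] (x) [1, -1] (x) [2, 0, 0] + [2, 1] (x) [2, -1] (x) [1, -2, 2] (one valid choice — decompositions are not unique — normalised so each a, b is primitive with positive first nonzero entry; check it by expanding all entries), so rank(T) ≤ 3.
These bounds meet, so rank(T) = 3.

rank(T) = 3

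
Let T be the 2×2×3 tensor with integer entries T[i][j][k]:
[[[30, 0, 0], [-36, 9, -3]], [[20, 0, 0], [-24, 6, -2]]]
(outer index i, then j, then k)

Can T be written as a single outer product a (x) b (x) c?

No

The mode-3 unfolding of T (rows indexed by k, columns by (i,j) = (0,0), (0,1), (1,0), (1,1)) is [[30, -36, 20, -24], [0, 9, 0, 6], [0, -3, 0, -2]].
There the 2×2 minor on rows k ∈ {0, 1}, columns (i,j) ∈ {(0,0), (0,1)} is det [[30, -36], [0, 9]] = 270 ≠ 0, so this unfolding has rank ≥ 2; CP rank is at least every unfolding rank, so rank(T) ≥ 2.
In particular rank(T) ≥ 2 > 1, so T is not rank-1.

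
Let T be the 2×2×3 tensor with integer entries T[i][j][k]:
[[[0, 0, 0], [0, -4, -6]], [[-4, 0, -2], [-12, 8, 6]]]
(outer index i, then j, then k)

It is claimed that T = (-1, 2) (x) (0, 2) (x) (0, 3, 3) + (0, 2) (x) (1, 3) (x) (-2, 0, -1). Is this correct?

Reconstruct entry (0,1,1) from the claimed factors: Σₗ aₗ[0]bₗ[1]cₗ[1] = (-1)·(2)·(3) + (0)·(3)·(0) = -6, but T[0,1,1] = -4. The claim is false.

No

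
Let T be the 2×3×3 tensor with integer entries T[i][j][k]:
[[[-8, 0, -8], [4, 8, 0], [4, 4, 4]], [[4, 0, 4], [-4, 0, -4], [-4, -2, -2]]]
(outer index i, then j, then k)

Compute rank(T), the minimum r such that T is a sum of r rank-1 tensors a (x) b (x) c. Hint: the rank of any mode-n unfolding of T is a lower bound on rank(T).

3

Lower bound: in the mode-2 unfolding of T (rows indexed by j, columns by (i,k)) the 3×3 minor on rows j ∈ {0, 1, 2}, columns (i,k) ∈ {(0,0), (0,1), (0,2)} is det [[-8, 0, -8], [4, 8, 0], [4, 4, 4]] = -128 ≠ 0, so that unfolding has rank ≥ 3 and hence rank(T) ≥ 3 (CP rank is at least every unfolding rank, though it can be larger).
Upper bound: T is a sum of 3 rank-1 terms, T = [1, 0] (x) [0, 1, 1] (x) [-4, 8, -8] + [2, -1] (x) [1, -1, -1] (x) [-4, 0, -4] + [2, 1] (x) [0, 0, 1] (x) [0, -2, 2] (written with every a and b primitive with positive leading entry and the scale carried by c; CP decompositions are not unique, and this one is verified by expanding entrywise), so rank(T) ≤ 3.
These bounds meet, so rank(T) = 3.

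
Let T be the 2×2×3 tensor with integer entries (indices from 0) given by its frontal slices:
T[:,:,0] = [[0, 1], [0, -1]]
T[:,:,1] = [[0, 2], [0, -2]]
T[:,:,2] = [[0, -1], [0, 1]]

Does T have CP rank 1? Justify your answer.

Yes

If T = a ∘ b ∘ c then every fibre of T is a multiple of the corresponding factor, so read the factors off the fibres through the nonzero entry T[0,1,0] = 1.
The mode-1 fibre T[:,1,0] = [1, -1] gives a = [1, -1] (primitive direction); the mode-2 fibre T[0,:,0] = [0, 1] gives b = [0, 1]; then c[k] = T[0,1,k] / (a[0]·b[1]) = [1, 2, -1] / 1 = [1, 2, -1].
Expanding [1, -1] ∘ [0, 1] ∘ [1, 2, -1] reproduces all 12 entries of T, so T = [1, -1] ∘ [0, 1] ∘ [1, 2, -1] and rank(T) ≤ 1.
Equivalently every frontal slice T[:,:,k] is c[k] times the rank-1 matrix [1, -1] ∘ [0, 1]. So T has rank 1 (it is nonzero).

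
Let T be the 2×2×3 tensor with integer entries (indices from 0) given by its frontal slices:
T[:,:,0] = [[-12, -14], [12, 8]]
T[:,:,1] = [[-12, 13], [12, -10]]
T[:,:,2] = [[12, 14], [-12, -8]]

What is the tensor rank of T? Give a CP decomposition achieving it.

Lower bound: in the mode-3 unfolding of T (rows indexed by k, columns by (i,j)) the 2×2 minor on rows k ∈ {0, 1}, columns (i,j) ∈ {(0,0), (0,1)} is det [[-12, -14], [-12, 13]] = -324 ≠ 0, so that unfolding has rank ≥ 2 and hence rank(T) ≥ 2 (CP rank is at least every unfolding rank, though it can be larger).
Upper bound: with S_k = T[:,:,k], the two rank-1 terms a₁b₁ᵀ, a₂b₂ᵀ are the rank-1 members of the pencil x·S₀ + y·S₁.
det(x·S₀ + y·S₁) is 72·x² + 36·xy − 36·y² = 36·(2·x − y)(x + y), vanishing at (x:y) = (1:2) and (1:-1).
M₁ = S₀ + 2·S₁ = [[-36, 12], [36, -12]] = (-12)·(1, -1)(3, -1)ᵀ and M₂ = S₀ − S₁ = [[0, -27], [0, 18]] = (-9)·(3, -2)(0, 1)ᵀ, so take a₁ = (1, -1), b₁ = (3, -1), a₂ = (3, -2), b₂ = (0, 1).
Each slice is an integer combination of E₁ = a₁b₁ᵀ and E₂ = a₂b₂ᵀ: S₀ = −4·E₁ − 6·E₂, S₁ = −4·E₁ + 3·E₂, S₂ = 4·E₁ + 6·E₂; reading off coefficients, c₁ = (-4, -4, 4) and c₂ = (-6, 3, 6).
Hence T = (1, -1) ∘ (3, -1) ∘ (-4, -4, 4) + (3, -2) ∘ (0, 1) ∘ (-6, 3, 6), so rank(T) ≤ 2.
These bounds meet, so rank(T) = 2.

rank(T) = 2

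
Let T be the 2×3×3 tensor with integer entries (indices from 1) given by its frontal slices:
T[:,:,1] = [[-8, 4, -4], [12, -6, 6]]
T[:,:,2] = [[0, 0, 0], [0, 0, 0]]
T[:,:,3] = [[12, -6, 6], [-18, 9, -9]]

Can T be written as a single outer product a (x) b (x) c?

Yes

If T = a (x) b (x) c then every fibre of T is a multiple of the corresponding factor, so read the factors off the fibres through the nonzero entry T[1,1,1] = -8.
The mode-1 fibre T[:,1,1] = [-8, 12] gives a = [2, -3] (primitive direction); the mode-2 fibre T[1,:,1] = [-8, 4, -4] gives b = [2, -1, 1]; then c[k] = T[1,1,k] / (a[1]·b[1]) = [-8, 0, 12] / 4 = [-2, 0, 3].
Expanding [2, -3] (x) [2, -1, 1] (x) [-2, 0, 3] reproduces all 18 entries of T, so T = [2, -3] (x) [2, -1, 1] (x) [-2, 0, 3] and rank(T) ≤ 1.
Equivalently every frontal slice T[:,:,k] is c[k] times the rank-1 matrix [2, -3] (x) [2, -1, 1]. So T has rank 1 (it is nonzero).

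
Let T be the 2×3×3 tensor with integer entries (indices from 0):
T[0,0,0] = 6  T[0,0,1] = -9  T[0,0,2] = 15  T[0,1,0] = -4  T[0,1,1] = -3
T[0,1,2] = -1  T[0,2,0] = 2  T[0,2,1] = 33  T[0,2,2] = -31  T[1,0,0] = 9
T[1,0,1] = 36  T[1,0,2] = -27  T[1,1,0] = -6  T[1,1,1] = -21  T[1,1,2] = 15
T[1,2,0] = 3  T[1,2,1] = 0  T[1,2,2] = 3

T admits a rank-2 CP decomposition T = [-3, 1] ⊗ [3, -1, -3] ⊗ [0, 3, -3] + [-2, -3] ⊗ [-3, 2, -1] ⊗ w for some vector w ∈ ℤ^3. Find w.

w = [1, 3, -2]

Subtract the known terms from T to get the rank-1 residual R = [-2, -3] ⊗ [-3, 2, -1] ⊗ w, so R[i,j,k] = a[i]·b[j]·w[k]. Pick indices with nonzero a[0]·b[0] = (-2)·(-3) = 6. Only the fibre through (0,0,·) is needed: R[0,0,:] = T[0,0,:] − Σₗ aₗ[0]bₗ[0]cₗ = [6, -9, 15] − (-3)·(3)·[0, 3, -3] = [6, 18, -12]. Then w[k] = R[0,0,k] / 6 for each k, giving w = [6, 18, -12] / 6 = [1, 3, -2].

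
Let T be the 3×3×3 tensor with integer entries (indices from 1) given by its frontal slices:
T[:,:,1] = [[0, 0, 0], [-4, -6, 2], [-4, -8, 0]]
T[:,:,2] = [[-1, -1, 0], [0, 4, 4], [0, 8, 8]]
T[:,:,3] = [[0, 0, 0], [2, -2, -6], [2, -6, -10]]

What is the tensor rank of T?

3

Lower bound: the mode-3 unfolding of T (rows indexed by k, columns by (i,j) = (1,1), (1,2), (1,3), (2,1), (2,2), (2,3), (3,1), (3,2), (3,3)) is [[0, 0, 0, -4, -6, 2, -4, -8, 0], [-1, -1, 0, 0, 4, 4, 0, 8, 8], [0, 0, 0, 2, -2, -6, 2, -6, -10]].
There the 3×3 minor on rows k ∈ {1, 2, 3}, columns (i,j) ∈ {(1,1), (2,1), (2,2)} is det [[0, -4, -6], [-1, 0, 4], [0, 2, -2]] = 20 ≠ 0, so this unfolding has rank ≥ 3; CP rank is at least every unfolding rank, so rank(T) ≥ 3. (This is only a lower bound: in general the CP rank may exceed every unfolding rank, so we still need to exhibit 3 rank-1 terms summing to T.)
Upper bound: T is a sum of 3 rank-1 terms, T = (0, 1, 1) ⊗ (1, 1, -1) ⊗ (-4, 0, 2) + (0, 1, 2) ⊗ (0, 1, 1) ⊗ (-2, 4, -4) + (1, 0, 0) ⊗ (1, 1, 0) ⊗ (0, -1, 0) (written with every a and b primitive with positive leading entry and the scale carried by c; CP decompositions are not unique, and this one is verified by expanding entrywise), so rank(T) ≤ 3.
These bounds meet, so rank(T) = 3.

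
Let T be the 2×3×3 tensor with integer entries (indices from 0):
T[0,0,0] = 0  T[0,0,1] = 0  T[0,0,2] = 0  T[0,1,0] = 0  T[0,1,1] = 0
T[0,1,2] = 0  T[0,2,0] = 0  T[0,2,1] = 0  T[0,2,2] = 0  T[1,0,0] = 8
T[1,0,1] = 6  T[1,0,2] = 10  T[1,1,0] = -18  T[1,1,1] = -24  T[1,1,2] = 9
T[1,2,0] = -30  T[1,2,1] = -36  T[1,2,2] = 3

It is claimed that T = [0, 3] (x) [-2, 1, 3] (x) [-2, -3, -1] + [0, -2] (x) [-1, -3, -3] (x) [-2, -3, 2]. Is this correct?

Reconstruct entry (1,0,1) from the claimed factors: Σₗ aₗ[1]bₗ[0]cₗ[1] = (3)·(-2)·(-3) + (-2)·(-1)·(-3) = 12, but T[1,0,1] = 6. The claim is false.

No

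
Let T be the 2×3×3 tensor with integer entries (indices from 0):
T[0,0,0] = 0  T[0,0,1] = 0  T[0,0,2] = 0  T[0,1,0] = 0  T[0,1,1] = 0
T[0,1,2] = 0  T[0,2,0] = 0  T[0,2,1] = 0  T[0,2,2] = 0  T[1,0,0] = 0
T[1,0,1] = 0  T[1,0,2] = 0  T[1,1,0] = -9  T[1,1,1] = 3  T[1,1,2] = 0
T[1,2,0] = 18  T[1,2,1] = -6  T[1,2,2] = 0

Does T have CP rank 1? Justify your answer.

The mode-1 fibre T[:,1,0] = [0, -9] gives a = [0, 1] (primitive direction); the mode-2 fibre T[1,:,0] = [0, -9, 18] gives b = [0, 1, -2]; then c[k] = T[1,1,k] / (a[1]·b[1]) = [-9, 3, 0] / 1 = [-9, 3, 0].
Expanding [0, 1] ∘ [0, 1, -2] ∘ [-9, 3, 0] reproduces all 18 entries of T, so T = [0, 1] ∘ [0, 1, -2] ∘ [-9, 3, 0] and rank(T) ≤ 1.
Equivalently every frontal slice T[:,:,k] is c[k] times the rank-1 matrix [0, 1] ∘ [0, 1, -2]. So T has rank 1 (it is nonzero).

Yes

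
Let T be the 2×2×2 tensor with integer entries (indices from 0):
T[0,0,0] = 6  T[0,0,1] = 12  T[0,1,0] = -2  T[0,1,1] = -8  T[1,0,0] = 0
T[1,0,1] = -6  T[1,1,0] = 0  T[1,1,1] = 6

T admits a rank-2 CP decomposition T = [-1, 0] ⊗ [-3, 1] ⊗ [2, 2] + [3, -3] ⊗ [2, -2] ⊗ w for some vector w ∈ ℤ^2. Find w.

w = [0, 1]

Subtract the known terms from T to get the rank-1 residual R = [3, -3] ⊗ [2, -2] ⊗ w, so R[i,j,k] = a[i]·b[j]·w[k]. Pick indices with nonzero a[0]·b[0] = (3)·(2) = 6. Only the fibre through (0,0,·) is needed: R[0,0,:] = T[0,0,:] − Σₗ aₗ[0]bₗ[0]cₗ = [6, 12] − (-1)·(-3)·[2, 2] = [0, 6]. Then w[k] = R[0,0,k] / 6 for each k, giving w = [0, 6] / 6 = [0, 1].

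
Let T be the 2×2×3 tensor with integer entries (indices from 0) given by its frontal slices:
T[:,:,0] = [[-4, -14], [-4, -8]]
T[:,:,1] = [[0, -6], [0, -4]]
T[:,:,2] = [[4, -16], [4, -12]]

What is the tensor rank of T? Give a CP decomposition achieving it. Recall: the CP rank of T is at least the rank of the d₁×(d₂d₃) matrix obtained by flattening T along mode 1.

rank(T) = 2

Lower bound: the mode-2 unfolding of T (rows indexed by j, columns by (i,k) = (0,0), (0,1), (0,2), (1,0), (1,1), (1,2)) is [[-4, 0, 4, -4, 0, 4], [-14, -6, -16, -8, -4, -12]].
There the 2×2 minor on rows j ∈ {0, 1}, columns (i,k) ∈ {(0,0), (0,1)} is det [[-4, 0], [-14, -6]] = 24 ≠ 0, so this unfolding has rank ≥ 2; CP rank is at least every unfolding rank, so rank(T) ≥ 2. (Flattening ranks never certify an upper bound on CP rank; for that we must actually write T with 2 rank-1 terms.)
Upper bound — finding two terms. Write S_k = T[:,:,k] for the frontal slices: S₀ = [[-4, -14], [-4, -8]], S₁ = [[0, -6], [0, -4]], S₂ = [[4, -16], [4, -12]].
If T = a₁ ⊗ b₁ ⊗ c₁ + a₂ ⊗ b₂ ⊗ c₂ then each S_k = c₁[k]·a₁b₁ᵀ + c₂[k]·a₂b₂ᵀ. S₀ and S₁ are linearly independent, so a₁b₁ᵀ and a₂b₂ᵀ must span the same plane of matrices: they are the rank-1 matrices of the form x·S₀ + y·S₁.
det(x·S₀ + y·S₁) is −24·x² − 8·xy = (-8)·(3·x + y)(x), vanishing at (x:y) = (1:-3) and (0:1).
M₁ = S₀ − 3·S₁ = [[-4, 4], [-4, 4]] = (-4)·[1, 1][1, -1]ᵀ and M₂ = S₁ = [[0, -6], [0, -4]] = (-2)·[3, 2][0, 1]ᵀ, so take a₁ = [1, 1], b₁ = [1, -1], a₂ = [3, 2], b₂ = [0, 1].
Each slice is an integer combination of E₁ = a₁b₁ᵀ and E₂ = a₂b₂ᵀ: S₀ = −4·E₁ − 6·E₂, S₁ = −2·E₂, S₂ = 4·E₁ − 4·E₂; reading off coefficients, c₁ = [-4, 0, 4] and c₂ = [-6, -2, -4].
Hence T = [1, 1] ⊗ [1, -1] ⊗ [-4, 0, 4] + [3, 2] ⊗ [0, 1] ⊗ [-6, -2, -4], so rank(T) ≤ 2.
These bounds meet, so rank(T) = 2.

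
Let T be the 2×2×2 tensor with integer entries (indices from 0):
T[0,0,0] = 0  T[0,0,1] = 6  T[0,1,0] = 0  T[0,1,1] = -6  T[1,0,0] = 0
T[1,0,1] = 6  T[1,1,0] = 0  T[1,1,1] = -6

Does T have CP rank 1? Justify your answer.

If T = a (x) b (x) c then every fibre of T is a multiple of the corresponding factor, so read the factors off the fibres through the nonzero entry T[0,0,1] = 6.
The mode-1 fibre T[:,0,1] = [6, 6] gives a = [1, 1] (primitive direction); the mode-2 fibre T[0,:,1] = [6, -6] gives b = [1, -1]; then c[k] = T[0,0,k] / (a[0]·b[0]) = [0, 6] / 1 = [0, 6].
Expanding [1, 1] (x) [1, -1] (x) [0, 6] reproduces all 8 entries of T, so T = [1, 1] (x) [1, -1] (x) [0, 6] and rank(T) ≤ 1.
Equivalently every frontal slice T[:,:,k] is c[k] times the rank-1 matrix [1, 1] (x) [1, -1]. So T has rank 1 (it is nonzero).

Yes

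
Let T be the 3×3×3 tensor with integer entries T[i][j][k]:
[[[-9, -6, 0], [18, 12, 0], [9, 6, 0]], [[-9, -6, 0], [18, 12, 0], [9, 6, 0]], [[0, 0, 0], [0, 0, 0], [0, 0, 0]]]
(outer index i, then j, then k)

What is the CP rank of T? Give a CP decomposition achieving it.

Lower bound: T ≠ 0 (e.g. T[0,0,0] = -9), so rank(T) ≥ 1.
Upper bound: if T = a ⊗ b ⊗ c then every fibre of T is a multiple of the corresponding factor, so read the factors off the fibres through the nonzero entry T[0,0,0] = -9.
The mode-1 fibre T[:,0,0] = [-9, -9, 0] gives a = [1, 1, 0] (primitive direction); the mode-2 fibre T[0,:,0] = [-9, 18, 9] gives b = [1, -2, -1]; then c[k] = T[0,0,k] / (a[0]·b[0]) = [-9, -6, 0] / 1 = [-9, -6, 0].
Expanding [1, 1, 0] ⊗ [1, -2, -1] ⊗ [-9, -6, 0] reproduces all 27 entries of T, so T = [1, 1, 0] ⊗ [1, -2, -1] ⊗ [-9, -6, 0] and rank(T) ≤ 1.
These bounds meet, so rank(T) = 1.

rank(T) = 1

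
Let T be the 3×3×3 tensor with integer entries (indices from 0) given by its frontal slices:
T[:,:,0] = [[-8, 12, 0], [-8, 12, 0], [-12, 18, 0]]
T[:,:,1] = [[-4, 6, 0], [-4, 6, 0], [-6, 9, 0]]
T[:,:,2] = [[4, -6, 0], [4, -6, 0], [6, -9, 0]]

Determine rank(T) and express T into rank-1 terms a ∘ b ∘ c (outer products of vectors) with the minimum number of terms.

rank(T) = 1

Lower bound: T ≠ 0 (e.g. T[0,0,0] = -8), so rank(T) ≥ 1.
Upper bound: if T = a ∘ b ∘ c then every fibre of T is a multiple of the corresponding factor, so read the factors off the fibres through the nonzero entry T[0,0,0] = -8.
The mode-1 fibre T[:,0,0] = [-8, -8, -12] gives a = (2, 2, 3) (primitive direction); the mode-2 fibre T[0,:,0] = [-8, 12, 0] gives b = (2, -3, 0); then c[k] = T[0,0,k] / (a[0]·b[0]) = [-8, -4, 4] / 4 = (-2, -1, 1).
Expanding (2, 2, 3) ∘ (2, -3, 0) ∘ (-2, -1, 1) reproduces all 27 entries of T, so T = (2, 2, 3) ∘ (2, -3, 0) ∘ (-2, -1, 1) and rank(T) ≤ 1.
These bounds meet, so rank(T) = 1.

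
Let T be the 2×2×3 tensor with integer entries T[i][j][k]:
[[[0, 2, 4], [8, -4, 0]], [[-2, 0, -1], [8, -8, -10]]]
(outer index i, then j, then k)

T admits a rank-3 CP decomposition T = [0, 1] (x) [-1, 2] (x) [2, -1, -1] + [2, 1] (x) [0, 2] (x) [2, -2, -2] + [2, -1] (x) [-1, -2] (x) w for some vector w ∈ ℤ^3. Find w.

Subtract the known terms from T to get the rank-1 residual R = [2, -1] (x) [-1, -2] (x) w, so R[i,j,k] = a[i]·b[j]·w[k]. Pick indices with nonzero a[0]·b[0] = (2)·(-1) = -2. Only the fibre through (0,0,·) is needed: R[0,0,:] = T[0,0,:] − Σₗ aₗ[0]bₗ[0]cₗ = [0, 2, 4] − (0)·(-1)·[2, -1, -1] − (2)·(0)·[2, -2, -2] = [0, 2, 4]. Then w[k] = R[0,0,k] / -2 for each k, giving w = [0, 2, 4] / -2 = [0, -1, -2].

w = [0, -1, -2]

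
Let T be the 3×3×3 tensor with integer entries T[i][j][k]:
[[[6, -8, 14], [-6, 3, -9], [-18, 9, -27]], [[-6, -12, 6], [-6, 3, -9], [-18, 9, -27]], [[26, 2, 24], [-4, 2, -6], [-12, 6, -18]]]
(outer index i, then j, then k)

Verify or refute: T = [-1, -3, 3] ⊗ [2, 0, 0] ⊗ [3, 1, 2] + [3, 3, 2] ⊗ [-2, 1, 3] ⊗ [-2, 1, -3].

Reconstruct entrywise from the claimed factors. For example, T[1,1,0] = -6 and Σₗ aₗ[1]bₗ[1]cₗ[0] = (-3)·(0)·(3) + (3)·(1)·(-2) = -6; checking all 27 entries, every one matches. The claim holds.

Yes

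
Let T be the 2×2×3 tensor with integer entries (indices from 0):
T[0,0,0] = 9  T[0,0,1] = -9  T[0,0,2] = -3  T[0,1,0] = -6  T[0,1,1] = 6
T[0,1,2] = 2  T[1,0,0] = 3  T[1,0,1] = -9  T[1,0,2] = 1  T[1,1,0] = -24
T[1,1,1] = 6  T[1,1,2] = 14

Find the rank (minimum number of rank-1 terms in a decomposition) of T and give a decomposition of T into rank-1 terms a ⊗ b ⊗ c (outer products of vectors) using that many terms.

Lower bound: the mode-1 unfolding of T (rows indexed by i, columns by (j,k) = (0,0), (0,1), (0,2), (1,0), (1,1), (1,2)) is [[9, -9, -3, -6, 6, 2], [3, -9, 1, -24, 6, 14]].
There the 2×2 minor on rows i ∈ {0, 1}, columns (j,k) ∈ {(0,0), (0,1)} is det [[9, -9], [3, -9]] = -54 ≠ 0, so this unfolding has rank ≥ 2; CP rank is at least every unfolding rank, so rank(T) ≥ 2. (This is only a lower bound: in general the CP rank may exceed every unfolding rank, so we still need to exhibit 2 rank-1 terms summing to T.)
Upper bound — finding two terms. Write S_k = T[:,:,k] for the frontal slices: S₀ = [[9, -6], [3, -24]], S₁ = [[-9, 6], [-9, 6]], S₂ = [[-3, 2], [1, 14]].
If T = a₁ ⊗ b₁ ⊗ c₁ + a₂ ⊗ b₂ ⊗ c₂ then each S_k = c₁[k]·a₁b₁ᵀ + c₂[k]·a₂b₂ᵀ. S₀ and S₁ are linearly independent, so a₁b₁ᵀ and a₂b₂ᵀ must span the same plane of matrices: they are the rank-1 matrices of the form x·S₀ + y·S₁.
det(x·S₀ + y·S₁) is −198·x² + 198·xy = (-198)·(x − y)(x), vanishing at (x:y) = (1:1) and (0:1).
M₁ = S₀ + S₁ = [[0, 0], [-6, -18]] = (-6)·[0, 1][1, 3]ᵀ and M₂ = S₁ = [[-9, 6], [-9, 6]] = (-3)·[1, 1][3, -2]ᵀ, so take a₁ = [0, 1], b₁ = [1, 3], a₂ = [1, 1], b₂ = [3, -2].
Each slice is an integer combination of E₁ = a₁b₁ᵀ and E₂ = a₂b₂ᵀ: S₀ = −6·E₁ + 3·E₂, S₁ = −3·E₂, S₂ = 4·E₁ − E₂; reading off coefficients, c₁ = [-6, 0, 4] and c₂ = [3, -3, -1].
Hence T = [0, 1] ⊗ [1, 3] ⊗ [-6, 0, 4] + [1, 1] ⊗ [3, -2] ⊗ [3, -3, -1], so rank(T) ≤ 2.
These bounds meet, so rank(T) = 2.

rank(T) = 2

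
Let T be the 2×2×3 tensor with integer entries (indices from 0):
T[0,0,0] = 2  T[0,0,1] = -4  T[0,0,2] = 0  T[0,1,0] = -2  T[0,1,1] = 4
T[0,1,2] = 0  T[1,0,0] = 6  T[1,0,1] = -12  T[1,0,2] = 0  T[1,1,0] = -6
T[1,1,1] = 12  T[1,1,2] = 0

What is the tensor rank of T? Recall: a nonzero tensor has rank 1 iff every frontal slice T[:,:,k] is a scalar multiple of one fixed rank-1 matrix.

Lower bound: T ≠ 0 (e.g. T[0,0,0] = 2), so rank(T) ≥ 1.
Upper bound: if T = a (x) b (x) c then every fibre of T is a multiple of the corresponding factor, so read the factors off the fibres through the nonzero entry T[0,0,0] = 2.
The mode-1 fibre T[:,0,0] = [2, 6] gives a = [1, 3] (primitive direction); the mode-2 fibre T[0,:,0] = [2, -2] gives b = [1, -1]; then c[k] = T[0,0,k] / (a[0]·b[0]) = [2, -4, 0] / 1 = [2, -4, 0].
Expanding [1, 3] (x) [1, -1] (x) [2, -4, 0] reproduces all 12 entries of T, so T = [1, 3] (x) [1, -1] (x) [2, -4, 0] and rank(T) ≤ 1.
These bounds meet, so rank(T) = 1.

1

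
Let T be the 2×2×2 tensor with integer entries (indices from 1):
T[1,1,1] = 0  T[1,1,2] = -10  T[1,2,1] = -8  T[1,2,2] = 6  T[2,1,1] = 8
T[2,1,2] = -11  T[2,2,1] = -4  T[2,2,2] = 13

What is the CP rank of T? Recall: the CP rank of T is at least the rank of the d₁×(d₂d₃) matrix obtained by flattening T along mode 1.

2

Lower bound: in the mode-3 unfolding of T (rows indexed by k, columns by (i,j)) the 2×2 minor on rows k ∈ {1, 2}, columns (i,j) ∈ {(1,1), (1,2)} is det [[0, -8], [-10, 6]] = -80 ≠ 0, so that unfolding has rank ≥ 2 and hence rank(T) ≥ 2 (CP rank is at least every unfolding rank, though it can be larger).
Upper bound: with S_k = T[:,:,k], the two rank-1 terms a₁b₁ᵀ, a₂b₂ᵀ are the rank-1 members of the pencil x·S₁ + y·S₂.
det(x·S₁ + y·S₂) is 64·x² − 96·xy − 64·y² = 32·(x − 2·y)(2·x + y), vanishing at (x:y) = (2:1) and (1:-2).
M₁ = 2·S₁ + S₂ = [[-10, -10], [5, 5]] = (-5)·[2, -1][1, 1]ᵀ and M₂ = S₁ − 2·S₂ = [[20, -20], [30, -30]] = 10·[2, 3][1, -1]ᵀ, so take a₁ = [2, -1], b₁ = [1, 1], a₂ = [2, 3], b₂ = [1, -1].
Each slice is an integer combination of E₁ = a₁b₁ᵀ and E₂ = a₂b₂ᵀ: S₁ = −2·E₁ + 2·E₂, S₂ = −E₁ − 4·E₂; reading off coefficients, c₁ = [-2, -1] and c₂ = [2, -4].
Hence T = [2, -1] ∘ [1, 1] ∘ [-2, -1] + [2, 3] ∘ [1, -1] ∘ [2, -4], so rank(T) ≤ 2.
These bounds meet, so rank(T) = 2.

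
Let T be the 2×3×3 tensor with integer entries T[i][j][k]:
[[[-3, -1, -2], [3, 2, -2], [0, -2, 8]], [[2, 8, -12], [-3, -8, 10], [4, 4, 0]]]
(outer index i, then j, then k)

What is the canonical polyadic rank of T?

Lower bound: the mode-3 unfolding of T (rows indexed by k, columns by (i,j) = (0,0), (0,1), (0,2), (1,0), (1,1), (1,2)) is [[-3, 3, 0, 2, -3, 4], [-1, 2, -2, 8, -8, 4], [-2, -2, 8, -12, 10, 0]].
There the 3×3 minor on rows k ∈ {0, 1, 2}, columns (i,j) ∈ {(0,0), (0,1), (1,0)} is det [[-3, 3, 2], [-1, 2, 8], [-2, -2, -12]] = -48 ≠ 0, so this unfolding has rank ≥ 3; CP rank is at least every unfolding rank, so rank(T) ≥ 3. (This is only a lower bound: in general the CP rank may exceed every unfolding rank, so we still need to exhibit 3 rank-1 terms summing to T.)
Upper bound: T is a sum of 3 rank-1 terms, T = [0, 1] ∘ [2, -2, 1] ∘ [2, 4, -4] + [1, 0] ∘ [1, -2, 2] ∘ [-1, -1, 2] + [1, 1] ∘ [2, -1, -2] ∘ [-1, 0, -2] (written with every a and b primitive with positive leading entry and the scale carried by c; CP decompositions are not unique, and this one is verified by expanding entrywise), so rank(T) ≤ 3.
These bounds meet, so rank(T) = 3.

3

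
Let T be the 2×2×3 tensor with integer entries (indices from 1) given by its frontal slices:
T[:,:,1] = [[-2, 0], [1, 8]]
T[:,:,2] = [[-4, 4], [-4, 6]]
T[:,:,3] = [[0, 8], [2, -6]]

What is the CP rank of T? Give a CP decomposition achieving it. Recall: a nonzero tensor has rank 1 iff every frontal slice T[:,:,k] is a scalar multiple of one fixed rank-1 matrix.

rank(T) = 3

Lower bound: the mode-3 unfolding of T (rows indexed by k, columns by (i,j) = (1,1), (1,2), (2,1), (2,2)) is [[-2, 0, 1, 8], [-4, 4, -4, 6], [0, 8, 2, -6]].
There the 3×3 minor on rows k ∈ {1, 2, 3}, columns (i,j) ∈ {(1,1), (1,2), (2,1)} is det [[-2, 0, 1], [-4, 4, -4], [0, 8, 2]] = -112 ≠ 0, so this unfolding has rank ≥ 3; CP rank is at least every unfolding rank, so rank(T) ≥ 3. (Flattening ranks never certify an upper bound on CP rank; for that we must actually write T with 3 rank-1 terms.)
Upper bound: T is a sum of 3 rank-1 terms, T = (0, 1) ⊗ (1, 1) ⊗ (2, -2, 2) + (1, -1) ⊗ (0, 1) ⊗ (-4, -4, 8) + (2, 1) ⊗ (1, -2) ⊗ (-1, -2, 0) (written with every a and b primitive with positive leading entry and the scale carried by c; CP decompositions are not unique, and this one is verified by expanding entrywise), so rank(T) ≤ 3.
These bounds meet, so rank(T) = 3.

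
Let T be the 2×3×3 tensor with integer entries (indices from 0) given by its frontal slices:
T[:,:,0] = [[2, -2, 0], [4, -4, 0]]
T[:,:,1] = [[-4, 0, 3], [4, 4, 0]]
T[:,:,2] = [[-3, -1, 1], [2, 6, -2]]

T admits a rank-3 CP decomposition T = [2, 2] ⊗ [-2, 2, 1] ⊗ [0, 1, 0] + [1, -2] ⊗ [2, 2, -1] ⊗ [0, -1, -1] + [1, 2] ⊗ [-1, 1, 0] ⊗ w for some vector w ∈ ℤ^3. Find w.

Subtract the known terms from T to get the rank-1 residual R = [1, 2] ⊗ [-1, 1, 0] ⊗ w, so R[i,j,k] = a[i]·b[j]·w[k]. Pick indices with nonzero a[0]·b[0] = (1)·(-1) = -1. Only the fibre through (0,0,·) is needed: R[0,0,:] = T[0,0,:] − Σₗ aₗ[0]bₗ[0]cₗ = [2, -4, -3] − (2)·(-2)·[0, 1, 0] − (1)·(2)·[0, -1, -1] = [2, 2, -1]. Then w[k] = R[0,0,k] / -1 for each k, giving w = [2, 2, -1] / -1 = [-2, -2, 1].

w = [-2, -2, 1]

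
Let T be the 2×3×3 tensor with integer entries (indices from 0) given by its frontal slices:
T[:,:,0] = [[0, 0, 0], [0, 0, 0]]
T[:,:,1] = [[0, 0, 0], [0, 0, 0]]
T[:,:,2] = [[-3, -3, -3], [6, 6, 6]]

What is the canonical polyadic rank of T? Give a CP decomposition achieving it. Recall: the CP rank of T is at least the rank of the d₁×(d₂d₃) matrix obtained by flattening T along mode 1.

rank(T) = 1

Lower bound: T ≠ 0 (e.g. T[0,0,2] = -3), so rank(T) ≥ 1.
Upper bound: if T = a ⊗ b ⊗ c then every fibre of T is a multiple of the corresponding factor, so read the factors off the fibres through the nonzero entry T[0,0,2] = -3.
The mode-1 fibre T[:,0,2] = [-3, 6] gives a = [1, -2] (primitive direction); the mode-2 fibre T[0,:,2] = [-3, -3, -3] gives b = [1, 1, 1]; then c[k] = T[0,0,k] / (a[0]·b[0]) = [0, 0, -3] / 1 = [0, 0, -3].
Expanding [1, -2] ⊗ [1, 1, 1] ⊗ [0, 0, -3] reproduces all 18 entries of T, so T = [1, -2] ⊗ [1, 1, 1] ⊗ [0, 0, -3] and rank(T) ≤ 1.
These bounds meet, so rank(T) = 1.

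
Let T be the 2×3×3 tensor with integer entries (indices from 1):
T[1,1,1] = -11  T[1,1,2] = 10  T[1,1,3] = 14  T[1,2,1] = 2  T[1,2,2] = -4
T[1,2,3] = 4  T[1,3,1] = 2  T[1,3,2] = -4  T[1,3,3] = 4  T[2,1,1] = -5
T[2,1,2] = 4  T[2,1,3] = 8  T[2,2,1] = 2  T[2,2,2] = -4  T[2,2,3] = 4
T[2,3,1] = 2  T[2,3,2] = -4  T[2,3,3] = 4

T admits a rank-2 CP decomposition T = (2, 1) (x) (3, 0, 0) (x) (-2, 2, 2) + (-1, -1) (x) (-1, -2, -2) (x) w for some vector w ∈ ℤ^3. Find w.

w = (1, -2, 2)

Subtract the known terms from T to get the rank-1 residual R = (-1, -1) (x) (-1, -2, -2) (x) w, so R[i,j,k] = a[i]·b[j]·w[k]. Pick indices with nonzero a[1]·b[1] = (-1)·(-1) = 1. Only the fibre through (1,1,·) is needed: R[1,1,:] = T[1,1,:] − Σₗ aₗ[1]bₗ[1]cₗ = [-11, 10, 14] − (2)·(3)·(-2, 2, 2) = [1, -2, 2]. Then w[k] = R[1,1,k] / 1 for each k, giving w = [1, -2, 2] / 1 = (1, -2, 2).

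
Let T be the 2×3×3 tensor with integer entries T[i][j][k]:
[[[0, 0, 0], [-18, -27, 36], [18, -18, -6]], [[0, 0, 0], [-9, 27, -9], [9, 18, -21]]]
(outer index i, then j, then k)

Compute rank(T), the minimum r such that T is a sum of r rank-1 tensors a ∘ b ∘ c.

Lower bound: the mode-3 unfolding of T (rows indexed by k, columns by (i,j) = (0,0), (0,1), (0,2), (1,0), (1,1), (1,2)) is [[0, -18, 18, 0, -9, 9], [0, -27, -18, 0, 27, 18], [0, 36, -6, 0, -9, -21]].
There the 2×2 minor on rows k ∈ {0, 1}, columns (i,j) ∈ {(0,1), (0,2)} is det [[-18, 18], [-27, -18]] = 810 ≠ 0, so this unfolding has rank ≥ 2; CP rank is at least every unfolding rank, so rank(T) ≥ 2. (This is only a lower bound: in general the CP rank may exceed every unfolding rank, so we still need to exhibit 2 rank-1 terms summing to T.)
Upper bound — finding two terms. Write S_k = T[:,:,k] for the frontal slices: S₀ = [[0, -18, 18], [0, -9, 9]], S₁ = [[0, -27, -18], [0, 27, 18]], S₂ = [[0, 36, -6], [0, -9, -21]].
If T = a₁ ∘ b₁ ∘ c₁ + a₂ ∘ b₂ ∘ c₂ then each S_k = c₁[k]·a₁b₁ᵀ + c₂[k]·a₂b₂ᵀ. S₀ and S₁ are linearly independent, so a₁b₁ᵀ and a₂b₂ᵀ must span the same plane of matrices: they are the rank-1 matrices of the form x·S₀ + y·S₁.
The 2×2 minor of x·S₀ + y·S₁ on rows {0,1}, columns {1,2} is −1215·xy = (-1215)·(y)(x), vanishing at (x:y) = (1:0) and (0:1).
M₁ = S₀ = [[0, -18, 18], [0, -9, 9]] = (-9)·[2, 1][0, 1, -1]ᵀ and M₂ = S₁ = [[0, -27, -18], [0, 27, 18]] = (-9)·[1, -1][0, 3, 2]ᵀ, so take a₁ = [2, 1], b₁ = [0, 1, -1], a₂ = [1, -1], b₂ = [0, 3, 2].
Each slice is an integer combination of E₁ = a₁b₁ᵀ and E₂ = a₂b₂ᵀ: S₀ = −9·E₁, S₁ = −9·E₂, S₂ = 9·E₁ + 6·E₂; reading off coefficients, c₁ = [-9, 0, 9] and c₂ = [0, -9, 6].
Hence T = [2, 1] ∘ [0, 1, -1] ∘ [-9, 0, 9] + [1, -1] ∘ [0, 3, 2] ∘ [0, -9, 6], so rank(T) ≤ 2.
These bounds meet, so rank(T) = 2.

2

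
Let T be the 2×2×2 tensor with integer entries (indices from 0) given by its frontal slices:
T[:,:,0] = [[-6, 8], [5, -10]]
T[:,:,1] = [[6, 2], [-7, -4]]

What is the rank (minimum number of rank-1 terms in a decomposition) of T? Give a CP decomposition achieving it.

Lower bound: the mode-2 unfolding of T (rows indexed by j, columns by (i,k) = (0,0), (0,1), (1,0), (1,1)) is [[-6, 6, 5, -7], [8, 2, -10, -4]].
There the 2×2 minor on rows j ∈ {0, 1}, columns (i,k) ∈ {(0,0), (0,1)} is det [[-6, 6], [8, 2]] = -60 ≠ 0, so this unfolding has rank ≥ 2; CP rank is at least every unfolding rank, so rank(T) ≥ 2. (Unfolding ranks only ever bound the CP rank from below — rank(T) can be strictly larger than all of them — so the matching upper bound has to come from an explicit 2-term decomposition.)
Upper bound — finding two terms. Write S_k = T[:,:,k] for the frontal slices: S₀ = [[-6, 8], [5, -10]], S₁ = [[6, 2], [-7, -4]].
If T = a₁ ⊗ b₁ ⊗ c₁ + a₂ ⊗ b₂ ⊗ c₂ then each S_k = c₁[k]·a₁b₁ᵀ + c₂[k]·a₂b₂ᵀ. S₀ and S₁ are linearly independent, so a₁b₁ᵀ and a₂b₂ᵀ must span the same plane of matrices: they are the rank-1 matrices of the form x·S₀ + y·S₁.
det(x·S₀ + y·S₁) is 20·x² + 10·xy − 10·y² = 10·(2·x − y)(x + y), vanishing at (x:y) = (1:2) and (1:-1).
M₁ = S₀ + 2·S₁ = [[6, 12], [-9, -18]] = 3·(2, -3)(1, 2)ᵀ and M₂ = S₀ − S₁ = [[-12, 6], [12, -6]] = (-6)·(1, -1)(2, -1)ᵀ, so take a₁ = (2, -3), b₁ = (1, 2), a₂ = (1, -1), b₂ = (2, -1).
Each slice is an integer combination of E₁ = a₁b₁ᵀ and E₂ = a₂b₂ᵀ: S₀ = E₁ − 4·E₂, S₁ = E₁ + 2·E₂; reading off coefficients, c₁ = (1, 1) and c₂ = (-4, 2).
Hence T = (2, -3) ⊗ (1, 2) ⊗ (1, 1) + (1, -1) ⊗ (2, -1) ⊗ (-4, 2), so rank(T) ≤ 2.
These bounds meet, so rank(T) = 2.

rank(T) = 2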